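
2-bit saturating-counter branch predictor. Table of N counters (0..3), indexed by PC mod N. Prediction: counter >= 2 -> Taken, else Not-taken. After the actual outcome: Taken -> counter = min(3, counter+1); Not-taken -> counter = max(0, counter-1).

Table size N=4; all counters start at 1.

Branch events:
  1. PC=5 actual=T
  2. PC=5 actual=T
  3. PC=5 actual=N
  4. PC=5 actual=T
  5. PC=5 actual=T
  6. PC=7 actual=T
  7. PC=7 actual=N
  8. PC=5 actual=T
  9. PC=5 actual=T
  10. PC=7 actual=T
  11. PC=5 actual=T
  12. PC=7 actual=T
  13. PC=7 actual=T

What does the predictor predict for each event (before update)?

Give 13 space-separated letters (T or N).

Ev 1: PC=5 idx=1 pred=N actual=T -> ctr[1]=2
Ev 2: PC=5 idx=1 pred=T actual=T -> ctr[1]=3
Ev 3: PC=5 idx=1 pred=T actual=N -> ctr[1]=2
Ev 4: PC=5 idx=1 pred=T actual=T -> ctr[1]=3
Ev 5: PC=5 idx=1 pred=T actual=T -> ctr[1]=3
Ev 6: PC=7 idx=3 pred=N actual=T -> ctr[3]=2
Ev 7: PC=7 idx=3 pred=T actual=N -> ctr[3]=1
Ev 8: PC=5 idx=1 pred=T actual=T -> ctr[1]=3
Ev 9: PC=5 idx=1 pred=T actual=T -> ctr[1]=3
Ev 10: PC=7 idx=3 pred=N actual=T -> ctr[3]=2
Ev 11: PC=5 idx=1 pred=T actual=T -> ctr[1]=3
Ev 12: PC=7 idx=3 pred=T actual=T -> ctr[3]=3
Ev 13: PC=7 idx=3 pred=T actual=T -> ctr[3]=3

Answer: N T T T T N T T T N T T T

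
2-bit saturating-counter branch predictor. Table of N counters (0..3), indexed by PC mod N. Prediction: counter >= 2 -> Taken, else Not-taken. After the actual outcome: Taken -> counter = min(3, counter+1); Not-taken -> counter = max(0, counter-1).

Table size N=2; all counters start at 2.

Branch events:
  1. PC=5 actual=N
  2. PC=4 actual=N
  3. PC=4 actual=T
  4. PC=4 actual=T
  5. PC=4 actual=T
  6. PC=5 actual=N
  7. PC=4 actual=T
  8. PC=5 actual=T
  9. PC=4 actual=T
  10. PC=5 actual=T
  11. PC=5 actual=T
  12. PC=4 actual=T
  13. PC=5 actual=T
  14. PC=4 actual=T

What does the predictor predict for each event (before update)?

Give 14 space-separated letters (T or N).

Ev 1: PC=5 idx=1 pred=T actual=N -> ctr[1]=1
Ev 2: PC=4 idx=0 pred=T actual=N -> ctr[0]=1
Ev 3: PC=4 idx=0 pred=N actual=T -> ctr[0]=2
Ev 4: PC=4 idx=0 pred=T actual=T -> ctr[0]=3
Ev 5: PC=4 idx=0 pred=T actual=T -> ctr[0]=3
Ev 6: PC=5 idx=1 pred=N actual=N -> ctr[1]=0
Ev 7: PC=4 idx=0 pred=T actual=T -> ctr[0]=3
Ev 8: PC=5 idx=1 pred=N actual=T -> ctr[1]=1
Ev 9: PC=4 idx=0 pred=T actual=T -> ctr[0]=3
Ev 10: PC=5 idx=1 pred=N actual=T -> ctr[1]=2
Ev 11: PC=5 idx=1 pred=T actual=T -> ctr[1]=3
Ev 12: PC=4 idx=0 pred=T actual=T -> ctr[0]=3
Ev 13: PC=5 idx=1 pred=T actual=T -> ctr[1]=3
Ev 14: PC=4 idx=0 pred=T actual=T -> ctr[0]=3

Answer: T T N T T N T N T N T T T T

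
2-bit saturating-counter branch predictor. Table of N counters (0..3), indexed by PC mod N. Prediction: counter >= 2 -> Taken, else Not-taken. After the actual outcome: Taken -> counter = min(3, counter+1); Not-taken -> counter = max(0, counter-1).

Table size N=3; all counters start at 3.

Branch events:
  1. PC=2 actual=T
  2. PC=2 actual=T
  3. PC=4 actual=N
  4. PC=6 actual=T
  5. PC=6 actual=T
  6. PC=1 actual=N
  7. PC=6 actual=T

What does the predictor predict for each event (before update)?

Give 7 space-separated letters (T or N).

Answer: T T T T T T T

Derivation:
Ev 1: PC=2 idx=2 pred=T actual=T -> ctr[2]=3
Ev 2: PC=2 idx=2 pred=T actual=T -> ctr[2]=3
Ev 3: PC=4 idx=1 pred=T actual=N -> ctr[1]=2
Ev 4: PC=6 idx=0 pred=T actual=T -> ctr[0]=3
Ev 5: PC=6 idx=0 pred=T actual=T -> ctr[0]=3
Ev 6: PC=1 idx=1 pred=T actual=N -> ctr[1]=1
Ev 7: PC=6 idx=0 pred=T actual=T -> ctr[0]=3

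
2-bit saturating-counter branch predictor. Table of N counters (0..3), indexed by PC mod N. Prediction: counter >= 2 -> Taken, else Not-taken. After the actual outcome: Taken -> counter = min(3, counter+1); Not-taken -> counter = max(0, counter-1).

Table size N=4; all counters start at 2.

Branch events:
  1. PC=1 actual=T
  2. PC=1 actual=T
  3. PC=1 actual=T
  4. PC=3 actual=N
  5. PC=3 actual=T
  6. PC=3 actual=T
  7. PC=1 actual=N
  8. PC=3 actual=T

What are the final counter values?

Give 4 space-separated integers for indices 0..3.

Answer: 2 2 2 3

Derivation:
Ev 1: PC=1 idx=1 pred=T actual=T -> ctr[1]=3
Ev 2: PC=1 idx=1 pred=T actual=T -> ctr[1]=3
Ev 3: PC=1 idx=1 pred=T actual=T -> ctr[1]=3
Ev 4: PC=3 idx=3 pred=T actual=N -> ctr[3]=1
Ev 5: PC=3 idx=3 pred=N actual=T -> ctr[3]=2
Ev 6: PC=3 idx=3 pred=T actual=T -> ctr[3]=3
Ev 7: PC=1 idx=1 pred=T actual=N -> ctr[1]=2
Ev 8: PC=3 idx=3 pred=T actual=T -> ctr[3]=3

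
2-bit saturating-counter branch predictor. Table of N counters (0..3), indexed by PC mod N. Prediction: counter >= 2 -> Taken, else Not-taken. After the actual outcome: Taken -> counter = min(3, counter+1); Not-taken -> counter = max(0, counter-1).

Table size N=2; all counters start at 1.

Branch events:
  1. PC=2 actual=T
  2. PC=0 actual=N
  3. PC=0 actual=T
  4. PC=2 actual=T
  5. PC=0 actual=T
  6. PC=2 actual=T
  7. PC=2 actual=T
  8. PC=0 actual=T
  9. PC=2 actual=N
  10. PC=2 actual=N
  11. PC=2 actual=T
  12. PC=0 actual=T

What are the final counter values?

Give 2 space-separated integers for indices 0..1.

Ev 1: PC=2 idx=0 pred=N actual=T -> ctr[0]=2
Ev 2: PC=0 idx=0 pred=T actual=N -> ctr[0]=1
Ev 3: PC=0 idx=0 pred=N actual=T -> ctr[0]=2
Ev 4: PC=2 idx=0 pred=T actual=T -> ctr[0]=3
Ev 5: PC=0 idx=0 pred=T actual=T -> ctr[0]=3
Ev 6: PC=2 idx=0 pred=T actual=T -> ctr[0]=3
Ev 7: PC=2 idx=0 pred=T actual=T -> ctr[0]=3
Ev 8: PC=0 idx=0 pred=T actual=T -> ctr[0]=3
Ev 9: PC=2 idx=0 pred=T actual=N -> ctr[0]=2
Ev 10: PC=2 idx=0 pred=T actual=N -> ctr[0]=1
Ev 11: PC=2 idx=0 pred=N actual=T -> ctr[0]=2
Ev 12: PC=0 idx=0 pred=T actual=T -> ctr[0]=3

Answer: 3 1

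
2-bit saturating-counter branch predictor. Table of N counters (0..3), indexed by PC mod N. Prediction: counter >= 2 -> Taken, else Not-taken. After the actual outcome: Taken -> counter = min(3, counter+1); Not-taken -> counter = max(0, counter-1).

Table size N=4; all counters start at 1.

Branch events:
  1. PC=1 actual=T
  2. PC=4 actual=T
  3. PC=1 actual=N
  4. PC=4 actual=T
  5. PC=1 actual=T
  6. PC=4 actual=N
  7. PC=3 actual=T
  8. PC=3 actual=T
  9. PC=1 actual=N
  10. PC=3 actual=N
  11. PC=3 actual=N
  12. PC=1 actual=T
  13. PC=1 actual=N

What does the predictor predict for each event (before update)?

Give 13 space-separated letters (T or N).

Ev 1: PC=1 idx=1 pred=N actual=T -> ctr[1]=2
Ev 2: PC=4 idx=0 pred=N actual=T -> ctr[0]=2
Ev 3: PC=1 idx=1 pred=T actual=N -> ctr[1]=1
Ev 4: PC=4 idx=0 pred=T actual=T -> ctr[0]=3
Ev 5: PC=1 idx=1 pred=N actual=T -> ctr[1]=2
Ev 6: PC=4 idx=0 pred=T actual=N -> ctr[0]=2
Ev 7: PC=3 idx=3 pred=N actual=T -> ctr[3]=2
Ev 8: PC=3 idx=3 pred=T actual=T -> ctr[3]=3
Ev 9: PC=1 idx=1 pred=T actual=N -> ctr[1]=1
Ev 10: PC=3 idx=3 pred=T actual=N -> ctr[3]=2
Ev 11: PC=3 idx=3 pred=T actual=N -> ctr[3]=1
Ev 12: PC=1 idx=1 pred=N actual=T -> ctr[1]=2
Ev 13: PC=1 idx=1 pred=T actual=N -> ctr[1]=1

Answer: N N T T N T N T T T T N T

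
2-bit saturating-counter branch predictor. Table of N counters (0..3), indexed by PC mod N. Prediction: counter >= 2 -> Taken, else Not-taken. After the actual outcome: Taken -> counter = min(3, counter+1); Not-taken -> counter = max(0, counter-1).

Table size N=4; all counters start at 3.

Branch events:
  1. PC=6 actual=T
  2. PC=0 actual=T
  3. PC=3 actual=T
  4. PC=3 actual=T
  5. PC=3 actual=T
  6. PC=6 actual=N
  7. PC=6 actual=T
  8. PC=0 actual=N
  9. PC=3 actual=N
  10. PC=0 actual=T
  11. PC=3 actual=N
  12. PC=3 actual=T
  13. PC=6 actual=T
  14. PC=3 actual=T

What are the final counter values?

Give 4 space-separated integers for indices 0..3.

Answer: 3 3 3 3

Derivation:
Ev 1: PC=6 idx=2 pred=T actual=T -> ctr[2]=3
Ev 2: PC=0 idx=0 pred=T actual=T -> ctr[0]=3
Ev 3: PC=3 idx=3 pred=T actual=T -> ctr[3]=3
Ev 4: PC=3 idx=3 pred=T actual=T -> ctr[3]=3
Ev 5: PC=3 idx=3 pred=T actual=T -> ctr[3]=3
Ev 6: PC=6 idx=2 pred=T actual=N -> ctr[2]=2
Ev 7: PC=6 idx=2 pred=T actual=T -> ctr[2]=3
Ev 8: PC=0 idx=0 pred=T actual=N -> ctr[0]=2
Ev 9: PC=3 idx=3 pred=T actual=N -> ctr[3]=2
Ev 10: PC=0 idx=0 pred=T actual=T -> ctr[0]=3
Ev 11: PC=3 idx=3 pred=T actual=N -> ctr[3]=1
Ev 12: PC=3 idx=3 pred=N actual=T -> ctr[3]=2
Ev 13: PC=6 idx=2 pred=T actual=T -> ctr[2]=3
Ev 14: PC=3 idx=3 pred=T actual=T -> ctr[3]=3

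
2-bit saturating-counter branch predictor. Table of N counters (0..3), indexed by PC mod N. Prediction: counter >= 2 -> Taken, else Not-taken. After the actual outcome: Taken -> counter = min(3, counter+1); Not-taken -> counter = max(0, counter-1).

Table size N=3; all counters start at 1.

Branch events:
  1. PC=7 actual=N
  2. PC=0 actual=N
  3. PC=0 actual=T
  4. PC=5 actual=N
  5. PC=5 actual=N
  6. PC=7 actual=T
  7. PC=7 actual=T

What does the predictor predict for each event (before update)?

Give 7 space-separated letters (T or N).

Ev 1: PC=7 idx=1 pred=N actual=N -> ctr[1]=0
Ev 2: PC=0 idx=0 pred=N actual=N -> ctr[0]=0
Ev 3: PC=0 idx=0 pred=N actual=T -> ctr[0]=1
Ev 4: PC=5 idx=2 pred=N actual=N -> ctr[2]=0
Ev 5: PC=5 idx=2 pred=N actual=N -> ctr[2]=0
Ev 6: PC=7 idx=1 pred=N actual=T -> ctr[1]=1
Ev 7: PC=7 idx=1 pred=N actual=T -> ctr[1]=2

Answer: N N N N N N N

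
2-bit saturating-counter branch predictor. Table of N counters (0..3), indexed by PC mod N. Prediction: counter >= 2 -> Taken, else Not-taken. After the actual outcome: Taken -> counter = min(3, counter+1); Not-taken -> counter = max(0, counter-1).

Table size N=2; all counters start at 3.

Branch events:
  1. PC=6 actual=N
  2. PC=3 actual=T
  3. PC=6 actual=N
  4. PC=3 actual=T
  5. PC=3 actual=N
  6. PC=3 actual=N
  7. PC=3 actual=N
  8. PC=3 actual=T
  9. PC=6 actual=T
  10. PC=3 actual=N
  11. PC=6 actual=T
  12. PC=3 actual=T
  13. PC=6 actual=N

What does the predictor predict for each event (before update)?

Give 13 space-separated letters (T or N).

Ev 1: PC=6 idx=0 pred=T actual=N -> ctr[0]=2
Ev 2: PC=3 idx=1 pred=T actual=T -> ctr[1]=3
Ev 3: PC=6 idx=0 pred=T actual=N -> ctr[0]=1
Ev 4: PC=3 idx=1 pred=T actual=T -> ctr[1]=3
Ev 5: PC=3 idx=1 pred=T actual=N -> ctr[1]=2
Ev 6: PC=3 idx=1 pred=T actual=N -> ctr[1]=1
Ev 7: PC=3 idx=1 pred=N actual=N -> ctr[1]=0
Ev 8: PC=3 idx=1 pred=N actual=T -> ctr[1]=1
Ev 9: PC=6 idx=0 pred=N actual=T -> ctr[0]=2
Ev 10: PC=3 idx=1 pred=N actual=N -> ctr[1]=0
Ev 11: PC=6 idx=0 pred=T actual=T -> ctr[0]=3
Ev 12: PC=3 idx=1 pred=N actual=T -> ctr[1]=1
Ev 13: PC=6 idx=0 pred=T actual=N -> ctr[0]=2

Answer: T T T T T T N N N N T N T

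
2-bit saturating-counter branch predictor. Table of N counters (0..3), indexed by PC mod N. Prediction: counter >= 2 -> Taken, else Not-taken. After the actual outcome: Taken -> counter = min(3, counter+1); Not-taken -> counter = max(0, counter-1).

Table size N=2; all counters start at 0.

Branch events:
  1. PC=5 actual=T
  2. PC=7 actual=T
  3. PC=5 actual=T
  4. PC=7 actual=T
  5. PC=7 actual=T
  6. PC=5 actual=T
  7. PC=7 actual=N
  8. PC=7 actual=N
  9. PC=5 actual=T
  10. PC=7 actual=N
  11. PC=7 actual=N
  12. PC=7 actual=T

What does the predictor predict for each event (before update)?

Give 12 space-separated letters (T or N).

Answer: N N T T T T T T N T N N

Derivation:
Ev 1: PC=5 idx=1 pred=N actual=T -> ctr[1]=1
Ev 2: PC=7 idx=1 pred=N actual=T -> ctr[1]=2
Ev 3: PC=5 idx=1 pred=T actual=T -> ctr[1]=3
Ev 4: PC=7 idx=1 pred=T actual=T -> ctr[1]=3
Ev 5: PC=7 idx=1 pred=T actual=T -> ctr[1]=3
Ev 6: PC=5 idx=1 pred=T actual=T -> ctr[1]=3
Ev 7: PC=7 idx=1 pred=T actual=N -> ctr[1]=2
Ev 8: PC=7 idx=1 pred=T actual=N -> ctr[1]=1
Ev 9: PC=5 idx=1 pred=N actual=T -> ctr[1]=2
Ev 10: PC=7 idx=1 pred=T actual=N -> ctr[1]=1
Ev 11: PC=7 idx=1 pred=N actual=N -> ctr[1]=0
Ev 12: PC=7 idx=1 pred=N actual=T -> ctr[1]=1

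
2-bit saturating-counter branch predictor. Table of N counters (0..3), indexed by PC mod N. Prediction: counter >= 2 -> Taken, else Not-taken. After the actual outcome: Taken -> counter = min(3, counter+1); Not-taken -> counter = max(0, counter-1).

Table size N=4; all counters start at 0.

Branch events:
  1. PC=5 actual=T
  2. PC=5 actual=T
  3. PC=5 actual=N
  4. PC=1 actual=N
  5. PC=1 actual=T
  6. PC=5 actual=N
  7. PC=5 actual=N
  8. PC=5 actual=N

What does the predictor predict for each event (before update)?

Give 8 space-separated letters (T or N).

Ev 1: PC=5 idx=1 pred=N actual=T -> ctr[1]=1
Ev 2: PC=5 idx=1 pred=N actual=T -> ctr[1]=2
Ev 3: PC=5 idx=1 pred=T actual=N -> ctr[1]=1
Ev 4: PC=1 idx=1 pred=N actual=N -> ctr[1]=0
Ev 5: PC=1 idx=1 pred=N actual=T -> ctr[1]=1
Ev 6: PC=5 idx=1 pred=N actual=N -> ctr[1]=0
Ev 7: PC=5 idx=1 pred=N actual=N -> ctr[1]=0
Ev 8: PC=5 idx=1 pred=N actual=N -> ctr[1]=0

Answer: N N T N N N N N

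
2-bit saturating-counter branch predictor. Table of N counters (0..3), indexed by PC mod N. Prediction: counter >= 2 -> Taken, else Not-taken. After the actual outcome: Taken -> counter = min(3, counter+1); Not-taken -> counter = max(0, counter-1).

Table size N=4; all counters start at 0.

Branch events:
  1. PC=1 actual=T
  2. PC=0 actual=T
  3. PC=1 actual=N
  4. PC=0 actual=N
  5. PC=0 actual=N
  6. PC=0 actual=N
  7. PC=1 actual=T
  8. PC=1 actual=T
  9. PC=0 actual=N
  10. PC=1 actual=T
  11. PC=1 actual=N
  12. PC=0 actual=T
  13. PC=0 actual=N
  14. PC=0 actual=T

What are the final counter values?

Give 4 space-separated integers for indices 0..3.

Ev 1: PC=1 idx=1 pred=N actual=T -> ctr[1]=1
Ev 2: PC=0 idx=0 pred=N actual=T -> ctr[0]=1
Ev 3: PC=1 idx=1 pred=N actual=N -> ctr[1]=0
Ev 4: PC=0 idx=0 pred=N actual=N -> ctr[0]=0
Ev 5: PC=0 idx=0 pred=N actual=N -> ctr[0]=0
Ev 6: PC=0 idx=0 pred=N actual=N -> ctr[0]=0
Ev 7: PC=1 idx=1 pred=N actual=T -> ctr[1]=1
Ev 8: PC=1 idx=1 pred=N actual=T -> ctr[1]=2
Ev 9: PC=0 idx=0 pred=N actual=N -> ctr[0]=0
Ev 10: PC=1 idx=1 pred=T actual=T -> ctr[1]=3
Ev 11: PC=1 idx=1 pred=T actual=N -> ctr[1]=2
Ev 12: PC=0 idx=0 pred=N actual=T -> ctr[0]=1
Ev 13: PC=0 idx=0 pred=N actual=N -> ctr[0]=0
Ev 14: PC=0 idx=0 pred=N actual=T -> ctr[0]=1

Answer: 1 2 0 0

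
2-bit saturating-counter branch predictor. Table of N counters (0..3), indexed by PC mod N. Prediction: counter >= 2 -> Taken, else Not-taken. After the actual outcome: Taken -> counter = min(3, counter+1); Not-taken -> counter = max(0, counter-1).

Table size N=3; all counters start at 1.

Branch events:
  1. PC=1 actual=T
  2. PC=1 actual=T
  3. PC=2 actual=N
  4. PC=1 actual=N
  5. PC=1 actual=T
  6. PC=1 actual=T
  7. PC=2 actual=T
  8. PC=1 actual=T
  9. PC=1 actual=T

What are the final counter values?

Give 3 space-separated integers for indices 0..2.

Ev 1: PC=1 idx=1 pred=N actual=T -> ctr[1]=2
Ev 2: PC=1 idx=1 pred=T actual=T -> ctr[1]=3
Ev 3: PC=2 idx=2 pred=N actual=N -> ctr[2]=0
Ev 4: PC=1 idx=1 pred=T actual=N -> ctr[1]=2
Ev 5: PC=1 idx=1 pred=T actual=T -> ctr[1]=3
Ev 6: PC=1 idx=1 pred=T actual=T -> ctr[1]=3
Ev 7: PC=2 idx=2 pred=N actual=T -> ctr[2]=1
Ev 8: PC=1 idx=1 pred=T actual=T -> ctr[1]=3
Ev 9: PC=1 idx=1 pred=T actual=T -> ctr[1]=3

Answer: 1 3 1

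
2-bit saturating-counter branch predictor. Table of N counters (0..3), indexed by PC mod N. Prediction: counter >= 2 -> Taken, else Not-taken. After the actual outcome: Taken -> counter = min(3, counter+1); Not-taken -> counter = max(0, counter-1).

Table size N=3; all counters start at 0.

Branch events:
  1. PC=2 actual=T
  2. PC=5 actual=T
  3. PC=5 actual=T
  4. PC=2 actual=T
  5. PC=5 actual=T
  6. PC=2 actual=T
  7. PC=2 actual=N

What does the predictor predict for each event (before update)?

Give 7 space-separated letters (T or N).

Ev 1: PC=2 idx=2 pred=N actual=T -> ctr[2]=1
Ev 2: PC=5 idx=2 pred=N actual=T -> ctr[2]=2
Ev 3: PC=5 idx=2 pred=T actual=T -> ctr[2]=3
Ev 4: PC=2 idx=2 pred=T actual=T -> ctr[2]=3
Ev 5: PC=5 idx=2 pred=T actual=T -> ctr[2]=3
Ev 6: PC=2 idx=2 pred=T actual=T -> ctr[2]=3
Ev 7: PC=2 idx=2 pred=T actual=N -> ctr[2]=2

Answer: N N T T T T T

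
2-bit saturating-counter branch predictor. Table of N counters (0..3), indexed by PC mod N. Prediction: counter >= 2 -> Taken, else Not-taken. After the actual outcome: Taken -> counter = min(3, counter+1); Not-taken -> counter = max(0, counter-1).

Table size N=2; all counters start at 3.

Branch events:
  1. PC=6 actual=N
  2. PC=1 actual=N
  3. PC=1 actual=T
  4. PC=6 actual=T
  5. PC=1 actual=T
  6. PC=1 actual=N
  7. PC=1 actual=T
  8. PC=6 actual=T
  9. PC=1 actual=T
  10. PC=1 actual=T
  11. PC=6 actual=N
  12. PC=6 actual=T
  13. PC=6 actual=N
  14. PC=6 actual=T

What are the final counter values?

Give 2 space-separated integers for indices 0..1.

Ev 1: PC=6 idx=0 pred=T actual=N -> ctr[0]=2
Ev 2: PC=1 idx=1 pred=T actual=N -> ctr[1]=2
Ev 3: PC=1 idx=1 pred=T actual=T -> ctr[1]=3
Ev 4: PC=6 idx=0 pred=T actual=T -> ctr[0]=3
Ev 5: PC=1 idx=1 pred=T actual=T -> ctr[1]=3
Ev 6: PC=1 idx=1 pred=T actual=N -> ctr[1]=2
Ev 7: PC=1 idx=1 pred=T actual=T -> ctr[1]=3
Ev 8: PC=6 idx=0 pred=T actual=T -> ctr[0]=3
Ev 9: PC=1 idx=1 pred=T actual=T -> ctr[1]=3
Ev 10: PC=1 idx=1 pred=T actual=T -> ctr[1]=3
Ev 11: PC=6 idx=0 pred=T actual=N -> ctr[0]=2
Ev 12: PC=6 idx=0 pred=T actual=T -> ctr[0]=3
Ev 13: PC=6 idx=0 pred=T actual=N -> ctr[0]=2
Ev 14: PC=6 idx=0 pred=T actual=T -> ctr[0]=3

Answer: 3 3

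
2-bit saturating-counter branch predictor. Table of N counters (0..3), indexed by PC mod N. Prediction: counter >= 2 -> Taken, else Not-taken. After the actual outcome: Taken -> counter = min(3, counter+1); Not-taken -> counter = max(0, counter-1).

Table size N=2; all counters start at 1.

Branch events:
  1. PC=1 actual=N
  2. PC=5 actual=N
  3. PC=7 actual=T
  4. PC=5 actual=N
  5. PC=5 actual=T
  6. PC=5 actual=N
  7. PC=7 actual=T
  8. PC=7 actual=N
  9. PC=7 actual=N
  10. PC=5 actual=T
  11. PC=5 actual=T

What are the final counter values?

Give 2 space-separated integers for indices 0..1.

Ev 1: PC=1 idx=1 pred=N actual=N -> ctr[1]=0
Ev 2: PC=5 idx=1 pred=N actual=N -> ctr[1]=0
Ev 3: PC=7 idx=1 pred=N actual=T -> ctr[1]=1
Ev 4: PC=5 idx=1 pred=N actual=N -> ctr[1]=0
Ev 5: PC=5 idx=1 pred=N actual=T -> ctr[1]=1
Ev 6: PC=5 idx=1 pred=N actual=N -> ctr[1]=0
Ev 7: PC=7 idx=1 pred=N actual=T -> ctr[1]=1
Ev 8: PC=7 idx=1 pred=N actual=N -> ctr[1]=0
Ev 9: PC=7 idx=1 pred=N actual=N -> ctr[1]=0
Ev 10: PC=5 idx=1 pred=N actual=T -> ctr[1]=1
Ev 11: PC=5 idx=1 pred=N actual=T -> ctr[1]=2

Answer: 1 2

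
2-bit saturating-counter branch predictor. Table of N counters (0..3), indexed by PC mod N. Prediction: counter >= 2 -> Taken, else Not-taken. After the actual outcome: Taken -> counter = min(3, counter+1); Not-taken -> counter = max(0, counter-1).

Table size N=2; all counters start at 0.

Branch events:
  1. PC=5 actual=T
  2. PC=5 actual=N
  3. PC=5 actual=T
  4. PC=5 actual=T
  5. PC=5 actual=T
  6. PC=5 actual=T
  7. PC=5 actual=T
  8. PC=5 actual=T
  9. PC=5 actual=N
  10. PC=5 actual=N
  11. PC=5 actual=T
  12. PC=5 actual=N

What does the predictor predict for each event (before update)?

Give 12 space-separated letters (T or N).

Answer: N N N N T T T T T T N T

Derivation:
Ev 1: PC=5 idx=1 pred=N actual=T -> ctr[1]=1
Ev 2: PC=5 idx=1 pred=N actual=N -> ctr[1]=0
Ev 3: PC=5 idx=1 pred=N actual=T -> ctr[1]=1
Ev 4: PC=5 idx=1 pred=N actual=T -> ctr[1]=2
Ev 5: PC=5 idx=1 pred=T actual=T -> ctr[1]=3
Ev 6: PC=5 idx=1 pred=T actual=T -> ctr[1]=3
Ev 7: PC=5 idx=1 pred=T actual=T -> ctr[1]=3
Ev 8: PC=5 idx=1 pred=T actual=T -> ctr[1]=3
Ev 9: PC=5 idx=1 pred=T actual=N -> ctr[1]=2
Ev 10: PC=5 idx=1 pred=T actual=N -> ctr[1]=1
Ev 11: PC=5 idx=1 pred=N actual=T -> ctr[1]=2
Ev 12: PC=5 idx=1 pred=T actual=N -> ctr[1]=1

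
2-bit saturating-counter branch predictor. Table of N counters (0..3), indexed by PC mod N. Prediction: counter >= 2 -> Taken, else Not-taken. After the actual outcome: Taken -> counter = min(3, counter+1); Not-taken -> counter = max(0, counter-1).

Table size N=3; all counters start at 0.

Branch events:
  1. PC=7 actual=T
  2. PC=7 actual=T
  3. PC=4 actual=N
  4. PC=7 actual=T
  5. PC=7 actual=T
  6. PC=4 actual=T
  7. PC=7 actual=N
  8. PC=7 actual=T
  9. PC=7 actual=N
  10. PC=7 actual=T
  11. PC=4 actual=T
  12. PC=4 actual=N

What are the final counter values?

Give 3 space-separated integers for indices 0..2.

Answer: 0 2 0

Derivation:
Ev 1: PC=7 idx=1 pred=N actual=T -> ctr[1]=1
Ev 2: PC=7 idx=1 pred=N actual=T -> ctr[1]=2
Ev 3: PC=4 idx=1 pred=T actual=N -> ctr[1]=1
Ev 4: PC=7 idx=1 pred=N actual=T -> ctr[1]=2
Ev 5: PC=7 idx=1 pred=T actual=T -> ctr[1]=3
Ev 6: PC=4 idx=1 pred=T actual=T -> ctr[1]=3
Ev 7: PC=7 idx=1 pred=T actual=N -> ctr[1]=2
Ev 8: PC=7 idx=1 pred=T actual=T -> ctr[1]=3
Ev 9: PC=7 idx=1 pred=T actual=N -> ctr[1]=2
Ev 10: PC=7 idx=1 pred=T actual=T -> ctr[1]=3
Ev 11: PC=4 idx=1 pred=T actual=T -> ctr[1]=3
Ev 12: PC=4 idx=1 pred=T actual=N -> ctr[1]=2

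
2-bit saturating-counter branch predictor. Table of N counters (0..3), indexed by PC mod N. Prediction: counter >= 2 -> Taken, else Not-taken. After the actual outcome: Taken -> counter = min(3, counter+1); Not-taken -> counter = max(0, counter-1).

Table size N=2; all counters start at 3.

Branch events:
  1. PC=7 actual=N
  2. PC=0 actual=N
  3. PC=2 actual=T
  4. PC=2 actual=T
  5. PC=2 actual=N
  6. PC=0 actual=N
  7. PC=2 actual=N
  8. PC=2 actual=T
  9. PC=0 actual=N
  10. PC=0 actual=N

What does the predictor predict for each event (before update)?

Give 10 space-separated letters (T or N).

Answer: T T T T T T N N N N

Derivation:
Ev 1: PC=7 idx=1 pred=T actual=N -> ctr[1]=2
Ev 2: PC=0 idx=0 pred=T actual=N -> ctr[0]=2
Ev 3: PC=2 idx=0 pred=T actual=T -> ctr[0]=3
Ev 4: PC=2 idx=0 pred=T actual=T -> ctr[0]=3
Ev 5: PC=2 idx=0 pred=T actual=N -> ctr[0]=2
Ev 6: PC=0 idx=0 pred=T actual=N -> ctr[0]=1
Ev 7: PC=2 idx=0 pred=N actual=N -> ctr[0]=0
Ev 8: PC=2 idx=0 pred=N actual=T -> ctr[0]=1
Ev 9: PC=0 idx=0 pred=N actual=N -> ctr[0]=0
Ev 10: PC=0 idx=0 pred=N actual=N -> ctr[0]=0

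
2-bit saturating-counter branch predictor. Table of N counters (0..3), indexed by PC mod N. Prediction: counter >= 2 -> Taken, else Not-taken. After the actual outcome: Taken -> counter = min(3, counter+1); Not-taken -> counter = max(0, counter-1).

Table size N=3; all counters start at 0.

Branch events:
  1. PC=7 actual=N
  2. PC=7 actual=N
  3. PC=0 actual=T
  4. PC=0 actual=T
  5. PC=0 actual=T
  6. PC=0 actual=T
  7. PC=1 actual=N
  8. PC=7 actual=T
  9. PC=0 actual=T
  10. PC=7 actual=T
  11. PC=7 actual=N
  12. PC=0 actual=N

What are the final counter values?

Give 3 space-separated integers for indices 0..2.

Answer: 2 1 0

Derivation:
Ev 1: PC=7 idx=1 pred=N actual=N -> ctr[1]=0
Ev 2: PC=7 idx=1 pred=N actual=N -> ctr[1]=0
Ev 3: PC=0 idx=0 pred=N actual=T -> ctr[0]=1
Ev 4: PC=0 idx=0 pred=N actual=T -> ctr[0]=2
Ev 5: PC=0 idx=0 pred=T actual=T -> ctr[0]=3
Ev 6: PC=0 idx=0 pred=T actual=T -> ctr[0]=3
Ev 7: PC=1 idx=1 pred=N actual=N -> ctr[1]=0
Ev 8: PC=7 idx=1 pred=N actual=T -> ctr[1]=1
Ev 9: PC=0 idx=0 pred=T actual=T -> ctr[0]=3
Ev 10: PC=7 idx=1 pred=N actual=T -> ctr[1]=2
Ev 11: PC=7 idx=1 pred=T actual=N -> ctr[1]=1
Ev 12: PC=0 idx=0 pred=T actual=N -> ctr[0]=2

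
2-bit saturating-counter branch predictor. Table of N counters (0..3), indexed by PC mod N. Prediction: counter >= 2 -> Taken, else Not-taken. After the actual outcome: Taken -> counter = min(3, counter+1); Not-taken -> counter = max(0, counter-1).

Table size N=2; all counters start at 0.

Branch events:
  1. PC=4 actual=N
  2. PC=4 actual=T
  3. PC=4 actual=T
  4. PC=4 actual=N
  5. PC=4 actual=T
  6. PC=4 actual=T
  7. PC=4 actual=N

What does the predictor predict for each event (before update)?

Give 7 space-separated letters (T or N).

Answer: N N N T N T T

Derivation:
Ev 1: PC=4 idx=0 pred=N actual=N -> ctr[0]=0
Ev 2: PC=4 idx=0 pred=N actual=T -> ctr[0]=1
Ev 3: PC=4 idx=0 pred=N actual=T -> ctr[0]=2
Ev 4: PC=4 idx=0 pred=T actual=N -> ctr[0]=1
Ev 5: PC=4 idx=0 pred=N actual=T -> ctr[0]=2
Ev 6: PC=4 idx=0 pred=T actual=T -> ctr[0]=3
Ev 7: PC=4 idx=0 pred=T actual=N -> ctr[0]=2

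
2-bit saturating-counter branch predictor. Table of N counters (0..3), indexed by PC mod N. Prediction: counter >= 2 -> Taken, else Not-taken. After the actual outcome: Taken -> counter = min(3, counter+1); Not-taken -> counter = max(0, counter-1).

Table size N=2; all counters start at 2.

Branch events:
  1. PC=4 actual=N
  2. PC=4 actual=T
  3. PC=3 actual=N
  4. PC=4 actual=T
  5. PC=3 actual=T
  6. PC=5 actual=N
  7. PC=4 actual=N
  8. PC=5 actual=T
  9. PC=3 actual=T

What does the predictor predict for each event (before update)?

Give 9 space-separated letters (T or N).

Ev 1: PC=4 idx=0 pred=T actual=N -> ctr[0]=1
Ev 2: PC=4 idx=0 pred=N actual=T -> ctr[0]=2
Ev 3: PC=3 idx=1 pred=T actual=N -> ctr[1]=1
Ev 4: PC=4 idx=0 pred=T actual=T -> ctr[0]=3
Ev 5: PC=3 idx=1 pred=N actual=T -> ctr[1]=2
Ev 6: PC=5 idx=1 pred=T actual=N -> ctr[1]=1
Ev 7: PC=4 idx=0 pred=T actual=N -> ctr[0]=2
Ev 8: PC=5 idx=1 pred=N actual=T -> ctr[1]=2
Ev 9: PC=3 idx=1 pred=T actual=T -> ctr[1]=3

Answer: T N T T N T T N T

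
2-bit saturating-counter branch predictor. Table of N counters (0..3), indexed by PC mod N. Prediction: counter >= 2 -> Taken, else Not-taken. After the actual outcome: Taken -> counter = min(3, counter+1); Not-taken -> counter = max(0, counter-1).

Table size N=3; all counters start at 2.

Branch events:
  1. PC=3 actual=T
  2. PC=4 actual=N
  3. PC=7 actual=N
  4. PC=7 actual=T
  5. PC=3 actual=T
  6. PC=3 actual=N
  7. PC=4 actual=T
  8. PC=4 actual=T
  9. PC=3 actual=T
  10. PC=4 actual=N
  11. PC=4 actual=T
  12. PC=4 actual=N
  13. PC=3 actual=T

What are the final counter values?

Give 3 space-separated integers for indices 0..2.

Answer: 3 2 2

Derivation:
Ev 1: PC=3 idx=0 pred=T actual=T -> ctr[0]=3
Ev 2: PC=4 idx=1 pred=T actual=N -> ctr[1]=1
Ev 3: PC=7 idx=1 pred=N actual=N -> ctr[1]=0
Ev 4: PC=7 idx=1 pred=N actual=T -> ctr[1]=1
Ev 5: PC=3 idx=0 pred=T actual=T -> ctr[0]=3
Ev 6: PC=3 idx=0 pred=T actual=N -> ctr[0]=2
Ev 7: PC=4 idx=1 pred=N actual=T -> ctr[1]=2
Ev 8: PC=4 idx=1 pred=T actual=T -> ctr[1]=3
Ev 9: PC=3 idx=0 pred=T actual=T -> ctr[0]=3
Ev 10: PC=4 idx=1 pred=T actual=N -> ctr[1]=2
Ev 11: PC=4 idx=1 pred=T actual=T -> ctr[1]=3
Ev 12: PC=4 idx=1 pred=T actual=N -> ctr[1]=2
Ev 13: PC=3 idx=0 pred=T actual=T -> ctr[0]=3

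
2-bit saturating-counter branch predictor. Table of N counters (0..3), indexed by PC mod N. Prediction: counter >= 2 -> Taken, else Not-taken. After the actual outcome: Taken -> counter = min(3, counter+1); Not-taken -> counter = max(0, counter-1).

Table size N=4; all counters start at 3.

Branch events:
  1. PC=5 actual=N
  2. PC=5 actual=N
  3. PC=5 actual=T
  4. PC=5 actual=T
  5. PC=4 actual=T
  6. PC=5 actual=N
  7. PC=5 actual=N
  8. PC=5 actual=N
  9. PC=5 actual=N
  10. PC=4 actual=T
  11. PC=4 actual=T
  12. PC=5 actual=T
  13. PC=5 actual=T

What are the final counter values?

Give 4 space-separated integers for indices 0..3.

Ev 1: PC=5 idx=1 pred=T actual=N -> ctr[1]=2
Ev 2: PC=5 idx=1 pred=T actual=N -> ctr[1]=1
Ev 3: PC=5 idx=1 pred=N actual=T -> ctr[1]=2
Ev 4: PC=5 idx=1 pred=T actual=T -> ctr[1]=3
Ev 5: PC=4 idx=0 pred=T actual=T -> ctr[0]=3
Ev 6: PC=5 idx=1 pred=T actual=N -> ctr[1]=2
Ev 7: PC=5 idx=1 pred=T actual=N -> ctr[1]=1
Ev 8: PC=5 idx=1 pred=N actual=N -> ctr[1]=0
Ev 9: PC=5 idx=1 pred=N actual=N -> ctr[1]=0
Ev 10: PC=4 idx=0 pred=T actual=T -> ctr[0]=3
Ev 11: PC=4 idx=0 pred=T actual=T -> ctr[0]=3
Ev 12: PC=5 idx=1 pred=N actual=T -> ctr[1]=1
Ev 13: PC=5 idx=1 pred=N actual=T -> ctr[1]=2

Answer: 3 2 3 3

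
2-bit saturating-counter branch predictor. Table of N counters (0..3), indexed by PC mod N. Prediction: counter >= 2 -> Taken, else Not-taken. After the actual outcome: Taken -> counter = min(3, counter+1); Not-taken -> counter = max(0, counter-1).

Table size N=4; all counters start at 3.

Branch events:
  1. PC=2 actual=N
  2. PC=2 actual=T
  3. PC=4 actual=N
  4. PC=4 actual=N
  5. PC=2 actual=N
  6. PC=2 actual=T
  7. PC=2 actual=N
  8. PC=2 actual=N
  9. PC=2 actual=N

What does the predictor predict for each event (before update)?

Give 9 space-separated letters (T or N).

Answer: T T T T T T T T N

Derivation:
Ev 1: PC=2 idx=2 pred=T actual=N -> ctr[2]=2
Ev 2: PC=2 idx=2 pred=T actual=T -> ctr[2]=3
Ev 3: PC=4 idx=0 pred=T actual=N -> ctr[0]=2
Ev 4: PC=4 idx=0 pred=T actual=N -> ctr[0]=1
Ev 5: PC=2 idx=2 pred=T actual=N -> ctr[2]=2
Ev 6: PC=2 idx=2 pred=T actual=T -> ctr[2]=3
Ev 7: PC=2 idx=2 pred=T actual=N -> ctr[2]=2
Ev 8: PC=2 idx=2 pred=T actual=N -> ctr[2]=1
Ev 9: PC=2 idx=2 pred=N actual=N -> ctr[2]=0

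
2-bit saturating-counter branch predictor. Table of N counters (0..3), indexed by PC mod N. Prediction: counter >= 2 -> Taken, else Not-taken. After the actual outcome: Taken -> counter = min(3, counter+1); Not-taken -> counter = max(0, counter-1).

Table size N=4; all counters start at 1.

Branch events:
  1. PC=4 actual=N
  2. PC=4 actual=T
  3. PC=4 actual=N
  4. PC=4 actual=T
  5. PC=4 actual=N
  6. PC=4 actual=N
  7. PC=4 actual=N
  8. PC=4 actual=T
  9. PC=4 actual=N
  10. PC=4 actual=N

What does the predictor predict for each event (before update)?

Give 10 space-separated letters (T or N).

Answer: N N N N N N N N N N

Derivation:
Ev 1: PC=4 idx=0 pred=N actual=N -> ctr[0]=0
Ev 2: PC=4 idx=0 pred=N actual=T -> ctr[0]=1
Ev 3: PC=4 idx=0 pred=N actual=N -> ctr[0]=0
Ev 4: PC=4 idx=0 pred=N actual=T -> ctr[0]=1
Ev 5: PC=4 idx=0 pred=N actual=N -> ctr[0]=0
Ev 6: PC=4 idx=0 pred=N actual=N -> ctr[0]=0
Ev 7: PC=4 idx=0 pred=N actual=N -> ctr[0]=0
Ev 8: PC=4 idx=0 pred=N actual=T -> ctr[0]=1
Ev 9: PC=4 idx=0 pred=N actual=N -> ctr[0]=0
Ev 10: PC=4 idx=0 pred=N actual=N -> ctr[0]=0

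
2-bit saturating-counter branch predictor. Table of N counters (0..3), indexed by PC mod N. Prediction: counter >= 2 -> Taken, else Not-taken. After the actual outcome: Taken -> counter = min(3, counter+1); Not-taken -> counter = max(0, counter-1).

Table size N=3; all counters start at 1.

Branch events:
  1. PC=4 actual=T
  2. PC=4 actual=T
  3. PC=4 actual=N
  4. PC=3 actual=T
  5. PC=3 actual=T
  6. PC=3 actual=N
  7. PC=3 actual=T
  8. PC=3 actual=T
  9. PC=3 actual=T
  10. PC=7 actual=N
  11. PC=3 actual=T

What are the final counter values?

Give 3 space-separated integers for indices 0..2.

Answer: 3 1 1

Derivation:
Ev 1: PC=4 idx=1 pred=N actual=T -> ctr[1]=2
Ev 2: PC=4 idx=1 pred=T actual=T -> ctr[1]=3
Ev 3: PC=4 idx=1 pred=T actual=N -> ctr[1]=2
Ev 4: PC=3 idx=0 pred=N actual=T -> ctr[0]=2
Ev 5: PC=3 idx=0 pred=T actual=T -> ctr[0]=3
Ev 6: PC=3 idx=0 pred=T actual=N -> ctr[0]=2
Ev 7: PC=3 idx=0 pred=T actual=T -> ctr[0]=3
Ev 8: PC=3 idx=0 pred=T actual=T -> ctr[0]=3
Ev 9: PC=3 idx=0 pred=T actual=T -> ctr[0]=3
Ev 10: PC=7 idx=1 pred=T actual=N -> ctr[1]=1
Ev 11: PC=3 idx=0 pred=T actual=T -> ctr[0]=3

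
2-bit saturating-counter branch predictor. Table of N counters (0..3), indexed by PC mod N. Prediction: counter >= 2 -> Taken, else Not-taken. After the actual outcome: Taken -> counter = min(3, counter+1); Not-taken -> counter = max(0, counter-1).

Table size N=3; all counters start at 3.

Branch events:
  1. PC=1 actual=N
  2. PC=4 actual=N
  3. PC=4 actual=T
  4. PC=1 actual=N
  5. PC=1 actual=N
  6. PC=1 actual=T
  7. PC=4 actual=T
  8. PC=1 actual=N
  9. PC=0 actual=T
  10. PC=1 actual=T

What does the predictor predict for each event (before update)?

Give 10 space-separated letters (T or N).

Answer: T T N T N N N T T N

Derivation:
Ev 1: PC=1 idx=1 pred=T actual=N -> ctr[1]=2
Ev 2: PC=4 idx=1 pred=T actual=N -> ctr[1]=1
Ev 3: PC=4 idx=1 pred=N actual=T -> ctr[1]=2
Ev 4: PC=1 idx=1 pred=T actual=N -> ctr[1]=1
Ev 5: PC=1 idx=1 pred=N actual=N -> ctr[1]=0
Ev 6: PC=1 idx=1 pred=N actual=T -> ctr[1]=1
Ev 7: PC=4 idx=1 pred=N actual=T -> ctr[1]=2
Ev 8: PC=1 idx=1 pred=T actual=N -> ctr[1]=1
Ev 9: PC=0 idx=0 pred=T actual=T -> ctr[0]=3
Ev 10: PC=1 idx=1 pred=N actual=T -> ctr[1]=2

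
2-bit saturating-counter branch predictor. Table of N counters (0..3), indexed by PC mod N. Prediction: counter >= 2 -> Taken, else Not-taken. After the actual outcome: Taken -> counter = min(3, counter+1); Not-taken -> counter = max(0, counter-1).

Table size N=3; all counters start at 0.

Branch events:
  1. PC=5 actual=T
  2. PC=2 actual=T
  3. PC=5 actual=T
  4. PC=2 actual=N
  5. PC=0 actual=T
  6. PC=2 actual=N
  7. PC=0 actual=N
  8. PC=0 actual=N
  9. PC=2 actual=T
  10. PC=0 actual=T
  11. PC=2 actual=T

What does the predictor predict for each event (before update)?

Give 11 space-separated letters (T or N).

Ev 1: PC=5 idx=2 pred=N actual=T -> ctr[2]=1
Ev 2: PC=2 idx=2 pred=N actual=T -> ctr[2]=2
Ev 3: PC=5 idx=2 pred=T actual=T -> ctr[2]=3
Ev 4: PC=2 idx=2 pred=T actual=N -> ctr[2]=2
Ev 5: PC=0 idx=0 pred=N actual=T -> ctr[0]=1
Ev 6: PC=2 idx=2 pred=T actual=N -> ctr[2]=1
Ev 7: PC=0 idx=0 pred=N actual=N -> ctr[0]=0
Ev 8: PC=0 idx=0 pred=N actual=N -> ctr[0]=0
Ev 9: PC=2 idx=2 pred=N actual=T -> ctr[2]=2
Ev 10: PC=0 idx=0 pred=N actual=T -> ctr[0]=1
Ev 11: PC=2 idx=2 pred=T actual=T -> ctr[2]=3

Answer: N N T T N T N N N N T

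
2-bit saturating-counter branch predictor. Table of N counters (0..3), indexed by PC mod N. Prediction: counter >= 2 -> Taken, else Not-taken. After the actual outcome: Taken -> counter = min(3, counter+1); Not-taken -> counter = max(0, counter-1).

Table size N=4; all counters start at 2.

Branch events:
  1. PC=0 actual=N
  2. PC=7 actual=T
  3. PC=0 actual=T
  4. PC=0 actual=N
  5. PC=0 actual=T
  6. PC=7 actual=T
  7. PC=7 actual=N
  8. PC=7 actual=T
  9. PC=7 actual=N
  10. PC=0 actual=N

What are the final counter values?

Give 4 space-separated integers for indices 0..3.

Answer: 1 2 2 2

Derivation:
Ev 1: PC=0 idx=0 pred=T actual=N -> ctr[0]=1
Ev 2: PC=7 idx=3 pred=T actual=T -> ctr[3]=3
Ev 3: PC=0 idx=0 pred=N actual=T -> ctr[0]=2
Ev 4: PC=0 idx=0 pred=T actual=N -> ctr[0]=1
Ev 5: PC=0 idx=0 pred=N actual=T -> ctr[0]=2
Ev 6: PC=7 idx=3 pred=T actual=T -> ctr[3]=3
Ev 7: PC=7 idx=3 pred=T actual=N -> ctr[3]=2
Ev 8: PC=7 idx=3 pred=T actual=T -> ctr[3]=3
Ev 9: PC=7 idx=3 pred=T actual=N -> ctr[3]=2
Ev 10: PC=0 idx=0 pred=T actual=N -> ctr[0]=1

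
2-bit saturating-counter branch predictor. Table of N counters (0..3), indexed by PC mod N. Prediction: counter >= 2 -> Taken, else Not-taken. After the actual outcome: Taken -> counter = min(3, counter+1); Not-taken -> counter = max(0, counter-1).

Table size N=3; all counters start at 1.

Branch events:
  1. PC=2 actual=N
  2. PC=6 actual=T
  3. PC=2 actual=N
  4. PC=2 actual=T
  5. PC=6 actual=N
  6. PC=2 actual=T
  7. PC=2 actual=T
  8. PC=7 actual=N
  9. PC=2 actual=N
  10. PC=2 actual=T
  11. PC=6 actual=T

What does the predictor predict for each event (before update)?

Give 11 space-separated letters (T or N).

Answer: N N N N T N T N T T N

Derivation:
Ev 1: PC=2 idx=2 pred=N actual=N -> ctr[2]=0
Ev 2: PC=6 idx=0 pred=N actual=T -> ctr[0]=2
Ev 3: PC=2 idx=2 pred=N actual=N -> ctr[2]=0
Ev 4: PC=2 idx=2 pred=N actual=T -> ctr[2]=1
Ev 5: PC=6 idx=0 pred=T actual=N -> ctr[0]=1
Ev 6: PC=2 idx=2 pred=N actual=T -> ctr[2]=2
Ev 7: PC=2 idx=2 pred=T actual=T -> ctr[2]=3
Ev 8: PC=7 idx=1 pred=N actual=N -> ctr[1]=0
Ev 9: PC=2 idx=2 pred=T actual=N -> ctr[2]=2
Ev 10: PC=2 idx=2 pred=T actual=T -> ctr[2]=3
Ev 11: PC=6 idx=0 pred=N actual=T -> ctr[0]=2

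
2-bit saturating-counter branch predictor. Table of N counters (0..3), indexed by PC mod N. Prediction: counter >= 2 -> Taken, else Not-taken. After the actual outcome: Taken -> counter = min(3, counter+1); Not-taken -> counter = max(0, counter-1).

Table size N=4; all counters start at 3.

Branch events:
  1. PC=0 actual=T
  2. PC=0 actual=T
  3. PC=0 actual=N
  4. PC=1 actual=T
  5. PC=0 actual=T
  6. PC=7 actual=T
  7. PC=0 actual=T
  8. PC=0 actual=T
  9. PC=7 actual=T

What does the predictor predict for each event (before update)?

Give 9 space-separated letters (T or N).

Answer: T T T T T T T T T

Derivation:
Ev 1: PC=0 idx=0 pred=T actual=T -> ctr[0]=3
Ev 2: PC=0 idx=0 pred=T actual=T -> ctr[0]=3
Ev 3: PC=0 idx=0 pred=T actual=N -> ctr[0]=2
Ev 4: PC=1 idx=1 pred=T actual=T -> ctr[1]=3
Ev 5: PC=0 idx=0 pred=T actual=T -> ctr[0]=3
Ev 6: PC=7 idx=3 pred=T actual=T -> ctr[3]=3
Ev 7: PC=0 idx=0 pred=T actual=T -> ctr[0]=3
Ev 8: PC=0 idx=0 pred=T actual=T -> ctr[0]=3
Ev 9: PC=7 idx=3 pred=T actual=T -> ctr[3]=3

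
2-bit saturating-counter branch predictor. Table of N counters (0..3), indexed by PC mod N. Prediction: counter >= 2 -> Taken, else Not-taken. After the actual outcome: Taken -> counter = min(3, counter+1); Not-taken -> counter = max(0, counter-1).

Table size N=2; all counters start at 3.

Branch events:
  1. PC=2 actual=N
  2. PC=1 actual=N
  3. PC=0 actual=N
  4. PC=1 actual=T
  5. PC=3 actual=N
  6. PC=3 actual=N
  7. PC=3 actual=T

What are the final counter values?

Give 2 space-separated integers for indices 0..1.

Answer: 1 2

Derivation:
Ev 1: PC=2 idx=0 pred=T actual=N -> ctr[0]=2
Ev 2: PC=1 idx=1 pred=T actual=N -> ctr[1]=2
Ev 3: PC=0 idx=0 pred=T actual=N -> ctr[0]=1
Ev 4: PC=1 idx=1 pred=T actual=T -> ctr[1]=3
Ev 5: PC=3 idx=1 pred=T actual=N -> ctr[1]=2
Ev 6: PC=3 idx=1 pred=T actual=N -> ctr[1]=1
Ev 7: PC=3 idx=1 pred=N actual=T -> ctr[1]=2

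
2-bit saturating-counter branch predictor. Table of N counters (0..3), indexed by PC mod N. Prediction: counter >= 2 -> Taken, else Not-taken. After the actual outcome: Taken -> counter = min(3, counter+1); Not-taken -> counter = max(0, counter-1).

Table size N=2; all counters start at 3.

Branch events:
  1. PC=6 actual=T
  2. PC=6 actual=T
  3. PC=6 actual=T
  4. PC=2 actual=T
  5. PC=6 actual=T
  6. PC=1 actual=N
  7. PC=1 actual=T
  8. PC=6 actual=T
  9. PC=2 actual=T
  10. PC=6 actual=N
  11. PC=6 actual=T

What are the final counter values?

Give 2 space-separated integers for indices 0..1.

Answer: 3 3

Derivation:
Ev 1: PC=6 idx=0 pred=T actual=T -> ctr[0]=3
Ev 2: PC=6 idx=0 pred=T actual=T -> ctr[0]=3
Ev 3: PC=6 idx=0 pred=T actual=T -> ctr[0]=3
Ev 4: PC=2 idx=0 pred=T actual=T -> ctr[0]=3
Ev 5: PC=6 idx=0 pred=T actual=T -> ctr[0]=3
Ev 6: PC=1 idx=1 pred=T actual=N -> ctr[1]=2
Ev 7: PC=1 idx=1 pred=T actual=T -> ctr[1]=3
Ev 8: PC=6 idx=0 pred=T actual=T -> ctr[0]=3
Ev 9: PC=2 idx=0 pred=T actual=T -> ctr[0]=3
Ev 10: PC=6 idx=0 pred=T actual=N -> ctr[0]=2
Ev 11: PC=6 idx=0 pred=T actual=T -> ctr[0]=3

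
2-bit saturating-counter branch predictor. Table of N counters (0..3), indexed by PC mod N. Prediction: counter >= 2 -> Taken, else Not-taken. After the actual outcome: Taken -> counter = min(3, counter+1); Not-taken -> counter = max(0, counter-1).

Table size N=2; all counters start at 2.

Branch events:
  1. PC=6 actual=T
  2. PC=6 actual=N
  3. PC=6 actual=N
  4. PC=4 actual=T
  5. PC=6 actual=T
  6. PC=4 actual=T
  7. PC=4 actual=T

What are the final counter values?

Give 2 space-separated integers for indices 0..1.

Answer: 3 2

Derivation:
Ev 1: PC=6 idx=0 pred=T actual=T -> ctr[0]=3
Ev 2: PC=6 idx=0 pred=T actual=N -> ctr[0]=2
Ev 3: PC=6 idx=0 pred=T actual=N -> ctr[0]=1
Ev 4: PC=4 idx=0 pred=N actual=T -> ctr[0]=2
Ev 5: PC=6 idx=0 pred=T actual=T -> ctr[0]=3
Ev 6: PC=4 idx=0 pred=T actual=T -> ctr[0]=3
Ev 7: PC=4 idx=0 pred=T actual=T -> ctr[0]=3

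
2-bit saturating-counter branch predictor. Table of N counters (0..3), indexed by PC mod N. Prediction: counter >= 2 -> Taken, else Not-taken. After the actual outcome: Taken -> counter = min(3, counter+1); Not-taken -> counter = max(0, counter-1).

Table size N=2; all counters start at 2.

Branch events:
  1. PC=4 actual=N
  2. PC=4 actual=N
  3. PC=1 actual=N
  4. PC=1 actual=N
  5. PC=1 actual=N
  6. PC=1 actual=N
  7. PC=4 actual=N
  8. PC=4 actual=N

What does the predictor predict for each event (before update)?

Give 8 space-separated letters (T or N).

Ev 1: PC=4 idx=0 pred=T actual=N -> ctr[0]=1
Ev 2: PC=4 idx=0 pred=N actual=N -> ctr[0]=0
Ev 3: PC=1 idx=1 pred=T actual=N -> ctr[1]=1
Ev 4: PC=1 idx=1 pred=N actual=N -> ctr[1]=0
Ev 5: PC=1 idx=1 pred=N actual=N -> ctr[1]=0
Ev 6: PC=1 idx=1 pred=N actual=N -> ctr[1]=0
Ev 7: PC=4 idx=0 pred=N actual=N -> ctr[0]=0
Ev 8: PC=4 idx=0 pred=N actual=N -> ctr[0]=0

Answer: T N T N N N N N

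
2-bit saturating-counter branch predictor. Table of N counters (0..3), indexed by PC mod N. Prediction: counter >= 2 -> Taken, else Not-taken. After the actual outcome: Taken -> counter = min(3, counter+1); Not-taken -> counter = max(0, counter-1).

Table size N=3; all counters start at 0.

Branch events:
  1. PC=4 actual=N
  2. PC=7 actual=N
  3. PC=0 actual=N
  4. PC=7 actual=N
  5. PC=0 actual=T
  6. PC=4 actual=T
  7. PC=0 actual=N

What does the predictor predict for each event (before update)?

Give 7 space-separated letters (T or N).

Answer: N N N N N N N

Derivation:
Ev 1: PC=4 idx=1 pred=N actual=N -> ctr[1]=0
Ev 2: PC=7 idx=1 pred=N actual=N -> ctr[1]=0
Ev 3: PC=0 idx=0 pred=N actual=N -> ctr[0]=0
Ev 4: PC=7 idx=1 pred=N actual=N -> ctr[1]=0
Ev 5: PC=0 idx=0 pred=N actual=T -> ctr[0]=1
Ev 6: PC=4 idx=1 pred=N actual=T -> ctr[1]=1
Ev 7: PC=0 idx=0 pred=N actual=N -> ctr[0]=0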